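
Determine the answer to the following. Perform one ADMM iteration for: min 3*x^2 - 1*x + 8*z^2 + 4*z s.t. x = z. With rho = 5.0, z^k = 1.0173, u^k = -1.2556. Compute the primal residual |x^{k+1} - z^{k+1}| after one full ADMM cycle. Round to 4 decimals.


ADMM iteration with rho = 5.0, z^k = 1.0173, u^k = -1.2556
Step 1: x-update.
Minimize 3*x^2 - 1*x + (5.0/2)*(x - 1.0173 - 1.2556)^2
FOC: (2*3 + 5.0)*x = 1 + 5.0*(1.0173 + 1.2556)
x^{k+1} = 1.124
Step 2: z-update.
Minimize 8*z^2 + 4*z + (5.0/2)*(1.124 - z - 1.2556)^2
FOC: (2*8 + 5.0)*z = -4 + 5.0*(1.124 - 1.2556)
z^{k+1} = -0.2218
Step 3: u-update.
u^{k+1} = -1.2556 + 1.124 + 0.2218 = 0.0902
Step 4: Primal residual = |1.124 + 0.2218| = 1.3458


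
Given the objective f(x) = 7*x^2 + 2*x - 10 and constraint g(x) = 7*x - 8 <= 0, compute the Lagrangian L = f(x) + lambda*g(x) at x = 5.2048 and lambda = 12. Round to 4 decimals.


Step 1: Evaluate f(x).
f(5.2048) = 7*5.2048^2 + 2*5.2048 - 10 = 190.0392
Step 2: Evaluate g(x).
g(5.2048) = 7*5.2048 - 8 = 28.4336
Step 3: Compute Lagrangian.
L = 190.0392 + 12*28.4336 = 531.2424


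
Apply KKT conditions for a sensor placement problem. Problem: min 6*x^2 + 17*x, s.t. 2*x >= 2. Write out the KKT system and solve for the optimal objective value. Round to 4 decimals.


Step 1: Try lambda = 0 (constraint inactive).
x_unc = -17/(2*6) = -1.4167
Check: 2*-1.4167 = -2.8334 < 2 -- violated!
Step 2: Constraint must be active: 2*x = 2
x* = 2/2 = 1.0
lambda = (2*6*1.0 + 17)/2 = 14.5
Step 3: Compute optimal value.
f(x*) = 6*1.0^2 + 17*1.0 = 23.0


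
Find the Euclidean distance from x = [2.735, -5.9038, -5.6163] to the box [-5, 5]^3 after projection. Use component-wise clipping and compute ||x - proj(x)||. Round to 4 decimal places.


Project each component onto [-5, 5].
clip(2.735) = 2.735, clip(-5.9038) = -5.0, clip(-5.6163) = -5.0
Projection = [2.735, -5.0, -5.0]
Squared diffs: [0.0, 0.8169, 0.3798]
Distance = sqrt(1.1967) = 1.0939


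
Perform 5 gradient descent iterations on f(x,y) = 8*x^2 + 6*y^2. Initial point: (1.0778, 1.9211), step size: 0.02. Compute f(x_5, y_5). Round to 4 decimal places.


Gradient descent on f(x,y) = 8*x^2 + 6*y^2.
Starting point: (1.0778, 1.9211), alpha = 0.02
Step 1: grad_x = 2*8*1.0778 = 17.2448, grad_y = 2*6*1.9211 = 23.0532
  x_1 = 1.0778 - 0.02*17.2448 = 0.7329
  y_1 = 1.9211 - 0.02*23.0532 = 1.46
Step 2: grad_x = 2*8*0.7329 = 11.7265, grad_y = 2*6*1.46 = 17.5204
  x_2 = 0.7329 - 0.02*11.7265 = 0.4984
  y_2 = 1.46 - 0.02*17.5204 = 1.1096
Step 3: grad_x = 2*8*0.4984 = 7.974, grad_y = 2*6*1.1096 = 13.3155
  x_3 = 0.4984 - 0.02*7.974 = 0.3389
  y_3 = 1.1096 - 0.02*13.3155 = 0.8433
Step 4: grad_x = 2*8*0.3389 = 5.4223, grad_y = 2*6*0.8433 = 10.1198
  x_4 = 0.3389 - 0.02*5.4223 = 0.2304
  y_4 = 0.8433 - 0.02*10.1198 = 0.6409
Step 5: grad_x = 2*8*0.2304 = 3.6872, grad_y = 2*6*0.6409 = 7.691
  x_5 = 0.2304 - 0.02*3.6872 = 0.1567
  y_5 = 0.6409 - 0.02*7.691 = 0.4871
f(0.1567, 0.4871) = 8*0.1567^2 + 6*0.4871^2 = 1.62


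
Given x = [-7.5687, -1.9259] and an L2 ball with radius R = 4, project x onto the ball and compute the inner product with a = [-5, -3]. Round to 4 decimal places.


Step 1: Compute ||x|| (intermediates to 6 decimals).
||x|| = sqrt((-7.5687)^2 + (-1.9259)^2) = 7.809885
Step 2: Project.
Since ||x|| > R, scale = R/||x|| = 4/7.809885 = 0.512171, proj(x) = scale * x
proj(x) = [-3.876469, -0.98639]
Step 3: Dot product.
a^T * proj(x) = -5*(-3.876469) - 3*(-0.98639) = 22.3415


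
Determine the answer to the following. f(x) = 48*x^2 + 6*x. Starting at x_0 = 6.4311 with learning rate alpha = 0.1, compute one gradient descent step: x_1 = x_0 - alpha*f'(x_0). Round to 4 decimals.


We compute the gradient at x_0 and apply the update.
f'(x) = 96*x + 6
f'(6.4311) = 96*6.4311 + 6 = 623.3856
x_1 = 6.4311 - 0.1*623.3856 = -55.9075


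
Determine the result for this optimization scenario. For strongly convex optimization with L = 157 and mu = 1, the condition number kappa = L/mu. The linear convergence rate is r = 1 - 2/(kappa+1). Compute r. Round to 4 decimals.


Step 1: Compute the condition number.
kappa = L/mu = 157/1 = 157.0
Step 2: Compute the convergence rate.
r = 1 - 2/(kappa + 1) = 1 - 2*mu/(L + mu) = (L - mu)/(L + mu) = 156/158 = 0.9873


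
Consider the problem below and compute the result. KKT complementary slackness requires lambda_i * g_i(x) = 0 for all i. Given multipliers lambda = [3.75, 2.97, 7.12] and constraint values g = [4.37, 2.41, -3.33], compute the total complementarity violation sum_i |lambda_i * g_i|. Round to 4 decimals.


KKT complementary slackness check:
lambda_1 * g_1 = 3.75 * 4.37 = 16.3875
lambda_2 * g_2 = 2.97 * 2.41 = 7.1577
lambda_3 * g_3 = 7.12 * -3.33 = -23.7096
Total violation = 16.3875 + 7.1577 + 23.7096 = 47.2548


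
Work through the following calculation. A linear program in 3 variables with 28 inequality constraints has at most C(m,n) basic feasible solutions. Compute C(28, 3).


Each vertex corresponds to some choice of n active constraints out of m, so the number of vertices is at most C(m, n) = m! / (n!(m-n)!).
m = 28, n = 3
Numerator: 28 * 27 * 26
Denominator: 3! = 6
C(28, 3) = 3276


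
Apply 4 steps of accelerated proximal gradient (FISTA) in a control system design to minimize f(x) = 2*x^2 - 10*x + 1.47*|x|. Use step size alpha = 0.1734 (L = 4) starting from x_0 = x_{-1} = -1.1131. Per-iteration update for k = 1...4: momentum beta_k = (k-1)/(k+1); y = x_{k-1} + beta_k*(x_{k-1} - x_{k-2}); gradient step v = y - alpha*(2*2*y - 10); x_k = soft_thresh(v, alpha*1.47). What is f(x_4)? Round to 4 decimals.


FISTA on f(x) = 2*x^2 - 10*x + 1.47*|x|
L = 4, alpha = 0.1734
Iteration 1: beta = 0.0, y = -1.1131 + 0.0*(-1.1131 + 1.1131) = -1.1131
  grad(y) = -14.4524, v = y - alpha*grad = 1.3929
  prox(v) = soft_thresh(1.3929, 0.2549) = 1.138
Iteration 2: beta = 0.3333, y = 1.138 + 0.3333*(1.138 + 1.1131) = 1.8884
  grad(y) = -2.4463, v = y - alpha*grad = 2.3126
  prox(v) = soft_thresh(2.3126, 0.2549) = 2.0577
Iteration 3: beta = 0.5, y = 2.0577 + 0.5*(2.0577 - 1.138) = 2.5176
  grad(y) = 0.0702, v = y - alpha*grad = 2.5054
  prox(v) = soft_thresh(2.5054, 0.2549) = 2.2505
Iteration 4: beta = 0.6, y = 2.2505 + 0.6*(2.2505 - 2.0577) = 2.3661
  grad(y) = -0.5355, v = y - alpha*grad = 2.459
  prox(v) = soft_thresh(2.459, 0.2549) = 2.2041
f(x_4) = 2*2.2041^2 - 10*2.2041 + 1.47*|2.2041| = -9.0849


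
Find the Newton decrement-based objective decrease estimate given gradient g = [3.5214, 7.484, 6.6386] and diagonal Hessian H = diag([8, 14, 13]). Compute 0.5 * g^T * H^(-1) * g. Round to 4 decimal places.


Step 1: H is diagonal, so H^(-1) * g = [0.4402, 0.5346, 0.5107].
Step 2: g^T H^(-1) g = sum_i g_i^2 / H_ii
  = (3.5214)^2/8 + (7.484)^2/14 + (6.6386)^2/13
  = 1.55 + 4.0007 + 3.3901 = 8.9408
Step 3: Objective decrease = 0.5 * g^T H^(-1) g = 4.4704


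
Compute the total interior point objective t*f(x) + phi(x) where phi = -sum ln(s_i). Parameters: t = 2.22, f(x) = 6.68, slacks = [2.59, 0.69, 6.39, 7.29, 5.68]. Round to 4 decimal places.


Step 1: Compute log-barrier.
ln values: [0.9517, -0.3711, 1.8547, 1.9865, 1.737]
phi = -(0.9517 - 0.3711 + 1.8547 + 1.9865 + 1.737) = -6.1588
Step 2: Compute augmented objective.
t*f(x) = 2.22*6.68 = 14.8296
Total = 14.8296 - 6.1588 = 8.6708


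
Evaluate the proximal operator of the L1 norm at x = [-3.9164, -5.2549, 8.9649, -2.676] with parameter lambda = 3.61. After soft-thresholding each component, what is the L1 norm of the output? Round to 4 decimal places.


Soft-thresholding with lambda = 3.61:
prox(-3.9164) = sign(-3.9164)*max(|-3.9164| - 3.61, 0) = -0.3064
prox(-5.2549) = sign(-5.2549)*max(|-5.2549| - 3.61, 0) = -1.6449
prox(8.9649) = sign(8.9649)*max(|8.9649| - 3.61, 0) = 5.3549
prox(-2.676) = sign(-2.676)*max(|-2.676| - 3.61, 0) = 0.0
prox(x) = [-0.3064, -1.6449, 5.3549, 0.0]
||prox(x)||_1 = 0.3064 + 1.6449 + 5.3549 + 0.0 = 7.3062


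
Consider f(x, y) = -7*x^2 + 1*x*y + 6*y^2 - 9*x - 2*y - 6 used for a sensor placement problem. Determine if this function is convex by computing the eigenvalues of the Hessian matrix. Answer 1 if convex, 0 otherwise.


The Hessian of f(x,y) = -7*x^2 + 1*x*y + 6*y^2 - 9*x - 2*y - 6 is:
H = [[-14, 1], [1, 12]]
Trace = -14 + 12 = -2
Determinant = -14*12 - (1)^2 = -169
Discriminant = (-2)^2 - 4*-169 = 680.0
Eigenvalues: lambda_1 = -14.0384, lambda_2 = 12.0384
The function is not convex.

0


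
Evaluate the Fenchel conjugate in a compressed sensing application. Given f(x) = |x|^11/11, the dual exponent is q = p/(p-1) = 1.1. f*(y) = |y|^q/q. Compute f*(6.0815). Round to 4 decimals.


The conjugate exponent q satisfies 1/p + 1/q = 1.
p = 11, so q = 11/(11 - 1) = 1.1
|y|^q = 6.0815^1.1 = 7.2847
f*(6.0815) = 7.2847 / 1.1 = 6.6225


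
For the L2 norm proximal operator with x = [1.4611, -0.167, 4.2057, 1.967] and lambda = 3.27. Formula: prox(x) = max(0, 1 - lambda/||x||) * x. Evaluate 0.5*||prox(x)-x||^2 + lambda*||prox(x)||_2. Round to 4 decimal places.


Step 1: Compute ||x||.
||x|| = 4.8703
Step 2: Compute scaling factor.
scale = max(0, 1 - 3.27/4.8703) = 0.3286
Step 3: prox(x) = [0.4801, -0.0549, 1.3819, 0.6463]
||prox(x)|| = 1.6003
Step 4: Proximal objective.
0.5*||prox-x||^2 = 5.3465
lambda*||prox|| = 5.233
Total = 10.5794


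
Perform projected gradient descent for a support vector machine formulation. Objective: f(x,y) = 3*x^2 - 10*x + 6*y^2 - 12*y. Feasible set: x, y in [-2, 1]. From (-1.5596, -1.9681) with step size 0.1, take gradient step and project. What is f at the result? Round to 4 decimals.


Step 1: Compute gradient at (-1.5596, -1.9681).
grad_x = 2*3*-1.5596 - 10 = -19.3576
grad_y = 2*6*-1.9681 - 12 = -35.6172
Step 2: Gradient step.
x_raw = -1.5596 - 0.1*-19.3576 = 0.3762
y_raw = -1.9681 - 0.1*-35.6172 = 1.5936
Step 3: Project onto [-2, 1].
x_proj = clip(0.3762) = 0.3762
y_proj = clip(1.5936) = 1.0
Step 4: Evaluate f.
f(0.3762, 1.0) = -9.3371


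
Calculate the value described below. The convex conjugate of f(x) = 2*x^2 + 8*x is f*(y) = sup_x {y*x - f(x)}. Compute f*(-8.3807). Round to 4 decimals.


f*(y) = sup_x {y*x - a*x^2 - b*x} = sup_x {(y-b)*x - a*x^2}
FOC: (y - b) - 2a*x = 0 => x* = (y - b)/(2a)
x* = (-8.3807 - 8)/(2*2) = -4.0952
f*(-8.3807) = (y-b)^2/(4a) = (-8.3807 - 8)^2/(4*2)
= 268.3273/8 = 33.5409


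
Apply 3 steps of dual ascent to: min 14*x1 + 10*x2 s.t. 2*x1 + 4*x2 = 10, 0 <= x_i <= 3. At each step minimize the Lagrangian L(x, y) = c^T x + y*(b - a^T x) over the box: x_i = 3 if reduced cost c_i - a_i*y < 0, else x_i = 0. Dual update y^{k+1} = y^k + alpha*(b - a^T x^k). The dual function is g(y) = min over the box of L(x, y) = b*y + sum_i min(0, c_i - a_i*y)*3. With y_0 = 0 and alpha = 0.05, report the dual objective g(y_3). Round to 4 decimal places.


Dual ascent for LP: min 14*x1 + 10*x2, 2*x1 + 4*x2 = 10, 0 <= x_i <= 3
Step 1: y^k = 0.0, reduced costs: (14.0, 10.0)
  x^k = (0.0, 0.0), subgradient = b - a^T x = 10.0
  y^{k+1} = 0.0 + 0.05*10.0 = 0.5
Step 2: y^k = 0.5, reduced costs: (13.0, 8.0)
  x^k = (0.0, 0.0), subgradient = b - a^T x = 10.0
  y^{k+1} = 0.5 + 0.05*10.0 = 1.0
Step 3: y^k = 1.0, reduced costs: (12.0, 6.0)
  x^k = (0.0, 0.0), subgradient = b - a^T x = 10.0
  y^{k+1} = 1.0 + 0.05*10.0 = 1.5
Dual objective at y_3 = 1.5: reduced costs (11.0, 4.0), box minimizer x = (0.0, 0.0)
g(y_3) = b*y + (c1 - a1*y)*x1 + (c2 - a2*y)*x2 = 10*1.5 + 11.0*0.0 + 4.0*0.0 = 15.0 + 0.0 + 0.0 = 15.0


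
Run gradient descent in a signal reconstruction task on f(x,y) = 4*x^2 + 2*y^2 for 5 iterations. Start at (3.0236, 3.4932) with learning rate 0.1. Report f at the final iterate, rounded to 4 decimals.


Gradient descent on f(x,y) = 4*x^2 + 2*y^2.
Starting point: (3.0236, 3.4932), alpha = 0.1
Step 1: grad_x = 2*4*3.0236 = 24.1888, grad_y = 2*2*3.4932 = 13.9728
  x_1 = 3.0236 - 0.1*24.1888 = 0.6047
  y_1 = 3.4932 - 0.1*13.9728 = 2.0959
Step 2: grad_x = 2*4*0.6047 = 4.8378, grad_y = 2*2*2.0959 = 8.3837
  x_2 = 0.6047 - 0.1*4.8378 = 0.1209
  y_2 = 2.0959 - 0.1*8.3837 = 1.2576
Step 3: grad_x = 2*4*0.1209 = 0.9676, grad_y = 2*2*1.2576 = 5.0302
  x_3 = 0.1209 - 0.1*0.9676 = 0.0242
  y_3 = 1.2576 - 0.1*5.0302 = 0.7545
Step 4: grad_x = 2*4*0.0242 = 0.1935, grad_y = 2*2*0.7545 = 3.0181
  x_4 = 0.0242 - 0.1*0.1935 = 0.0048
  y_4 = 0.7545 - 0.1*3.0181 = 0.4527
Step 5: grad_x = 2*4*0.0048 = 0.0387, grad_y = 2*2*0.4527 = 1.8109
  x_5 = 0.0048 - 0.1*0.0387 = 0.001
  y_5 = 0.4527 - 0.1*1.8109 = 0.2716
f(0.001, 0.2716) = 4*0.001^2 + 2*0.2716^2 = 0.1476


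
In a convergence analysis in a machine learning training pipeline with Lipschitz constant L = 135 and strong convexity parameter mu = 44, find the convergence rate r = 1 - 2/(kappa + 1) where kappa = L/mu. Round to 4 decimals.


Step 1: Compute the condition number.
kappa = L/mu = 135/44 = 3.0682
Step 2: Compute the convergence rate.
r = 1 - 2/(kappa + 1) = 1 - 2*mu/(L + mu) = (L - mu)/(L + mu) = 91/179 = 0.5084


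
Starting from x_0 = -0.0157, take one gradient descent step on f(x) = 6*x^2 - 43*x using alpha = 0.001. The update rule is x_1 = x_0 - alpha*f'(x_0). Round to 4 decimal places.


We compute the gradient at x_0 and apply the update.
f'(x) = 12*x - 43
f'(-0.0157) = 12*-0.0157 - 43 = -43.1884
x_1 = -0.0157 - 0.001*-43.1884 = 0.0275


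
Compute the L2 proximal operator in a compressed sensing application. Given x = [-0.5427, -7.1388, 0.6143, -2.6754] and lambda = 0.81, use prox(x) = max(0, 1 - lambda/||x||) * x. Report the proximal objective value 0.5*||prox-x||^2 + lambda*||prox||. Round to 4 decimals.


Step 1: Compute ||x||.
||x|| = 7.6676
Step 2: Compute scaling factor.
scale = max(0, 1 - 0.81/7.6676) = 0.8944
Step 3: prox(x) = [-0.4854, -6.3847, 0.5494, -2.3928]
||prox(x)|| = 6.8576
Step 4: Proximal objective.
0.5*||prox-x||^2 = 0.3281
lambda*||prox|| = 5.5547
Total = 5.8827


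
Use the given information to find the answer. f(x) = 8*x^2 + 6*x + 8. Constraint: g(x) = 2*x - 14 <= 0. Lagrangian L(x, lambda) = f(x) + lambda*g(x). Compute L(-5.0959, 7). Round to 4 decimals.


Step 1: Evaluate f(x).
f(-5.0959) = 8*(-5.0959)^2 + 6*(-5.0959) + 8 = 185.1702
Step 2: Evaluate g(x).
g(-5.0959) = 2*-5.0959 - 14 = -24.1918
Step 3: Compute Lagrangian.
L = 185.1702 + 7*-24.1918 = 15.8276


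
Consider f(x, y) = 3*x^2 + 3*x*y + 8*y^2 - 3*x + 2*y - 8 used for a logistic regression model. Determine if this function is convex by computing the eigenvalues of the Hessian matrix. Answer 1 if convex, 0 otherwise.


The Hessian of f(x,y) = 3*x^2 + 3*x*y + 8*y^2 - 3*x + 2*y - 8 is:
H = [[6, 3], [3, 16]]
Trace = 6 + 16 = 22
Determinant = 6*16 - (3)^2 = 87
Discriminant = (22)^2 - 4*87 = 136.0
Eigenvalues: lambda_1 = 5.169, lambda_2 = 16.831
The function is convex.

1


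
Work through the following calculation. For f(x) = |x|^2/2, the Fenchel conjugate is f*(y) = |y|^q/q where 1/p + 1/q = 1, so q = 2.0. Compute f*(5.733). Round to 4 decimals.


The conjugate exponent q satisfies 1/p + 1/q = 1.
p = 2, so q = 2/(2 - 1) = 2.0
|y|^q = 5.733^2.0 = 32.8673
f*(5.733) = 32.8673 / 2.0 = 16.4336


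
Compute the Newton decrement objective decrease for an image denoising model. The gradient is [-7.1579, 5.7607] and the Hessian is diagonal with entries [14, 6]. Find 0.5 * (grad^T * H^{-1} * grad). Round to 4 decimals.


Step 1: H is diagonal, so H^(-1) * g = [-0.5113, 0.9601].
Step 2: g^T H^(-1) g = sum_i g_i^2 / H_ii
  = (-7.1579)^2/14 + (5.7607)^2/6
  = 3.6597 + 5.5309 = 9.1906
Step 3: Objective decrease = 0.5 * g^T H^(-1) g = 4.5953


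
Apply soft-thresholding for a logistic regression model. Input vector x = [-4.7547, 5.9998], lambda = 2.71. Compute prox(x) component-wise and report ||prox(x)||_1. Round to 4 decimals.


Soft-thresholding with lambda = 2.71:
prox(-4.7547) = sign(-4.7547)*max(|-4.7547| - 2.71, 0) = -2.0447
prox(5.9998) = sign(5.9998)*max(|5.9998| - 2.71, 0) = 3.2898
prox(x) = [-2.0447, 3.2898]
||prox(x)||_1 = 2.0447 + 3.2898 = 5.3345


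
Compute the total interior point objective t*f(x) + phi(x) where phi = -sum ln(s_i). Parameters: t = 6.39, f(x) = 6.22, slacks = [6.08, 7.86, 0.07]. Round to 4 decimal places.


Step 1: Compute log-barrier.
ln values: [1.805, 2.0618, -2.6593]
phi = -(1.805 + 2.0618 - 2.6593) = -1.2075
Step 2: Compute augmented objective.
t*f(x) = 6.39*6.22 = 39.7458
Total = 39.7458 - 1.2075 = 38.5383


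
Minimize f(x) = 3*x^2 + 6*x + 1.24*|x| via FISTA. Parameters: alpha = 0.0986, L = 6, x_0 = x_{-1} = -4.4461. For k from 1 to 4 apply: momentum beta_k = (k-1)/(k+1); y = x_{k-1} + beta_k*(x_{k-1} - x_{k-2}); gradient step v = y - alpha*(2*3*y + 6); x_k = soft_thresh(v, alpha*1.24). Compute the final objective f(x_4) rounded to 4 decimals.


FISTA on f(x) = 3*x^2 + 6*x + 1.24*|x|
L = 6, alpha = 0.0986
Iteration 1: beta = 0.0, y = -4.4461 + 0.0*(-4.4461 + 4.4461) = -4.4461
  grad(y) = -20.6766, v = y - alpha*grad = -2.4074
  prox(v) = soft_thresh(-2.4074, 0.1223) = -2.2851
Iteration 2: beta = 0.3333, y = -2.2851 + 0.3333*(-2.2851 + 4.4461) = -1.5648
  grad(y) = -3.3888, v = y - alpha*grad = -1.2307
  prox(v) = soft_thresh(-1.2307, 0.1223) = -1.1084
Iteration 3: beta = 0.5, y = -1.1084 + 0.5*(-1.1084 + 2.2851) = -0.52
  grad(y) = 2.8798, v = y - alpha*grad = -0.804
  prox(v) = soft_thresh(-0.804, 0.1223) = -0.6817
Iteration 4: beta = 0.6, y = -0.6817 + 0.6*(-0.6817 + 1.1084) = -0.4257
  grad(y) = 3.4457, v = y - alpha*grad = -0.7655
  prox(v) = soft_thresh(-0.7655, 0.1223) = -0.6432
f(x_4) = 3*(-0.6432)^2 + 6*(-0.6432) + 1.24*|-0.6432| = -1.8205


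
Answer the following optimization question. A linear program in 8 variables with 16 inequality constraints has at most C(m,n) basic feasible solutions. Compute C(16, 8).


Each vertex corresponds to some choice of n active constraints out of m, so the number of vertices is at most C(m, n) = m! / (n!(m-n)!).
m = 16, n = 8
Numerator: 16 * 15 * 14 * 13 * 12 * 11 * 10 * 9
Denominator: 8! = 40320
C(16, 8) = 12870


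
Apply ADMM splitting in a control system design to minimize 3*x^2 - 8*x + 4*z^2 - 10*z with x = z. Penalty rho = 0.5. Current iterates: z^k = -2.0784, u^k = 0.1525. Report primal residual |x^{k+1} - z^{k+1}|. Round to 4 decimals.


ADMM iteration with rho = 0.5, z^k = -2.0784, u^k = 0.1525
Step 1: x-update.
Minimize 3*x^2 - 8*x + (0.5/2)*(x + 2.0784 + 0.1525)^2
FOC: (2*3 + 0.5)*x = 8 + 0.5*(-2.0784 - 0.1525)
x^{k+1} = 1.0592
Step 2: z-update.
Minimize 4*z^2 - 10*z + (0.5/2)*(1.0592 - z + 0.1525)^2
FOC: (2*4 + 0.5)*z = 10 + 0.5*(1.0592 + 0.1525)
z^{k+1} = 1.2477
Step 3: u-update.
u^{k+1} = 0.1525 + 1.0592 - 1.2477 = -0.0361
Step 4: Primal residual = |1.0592 - 1.2477| = 0.1886


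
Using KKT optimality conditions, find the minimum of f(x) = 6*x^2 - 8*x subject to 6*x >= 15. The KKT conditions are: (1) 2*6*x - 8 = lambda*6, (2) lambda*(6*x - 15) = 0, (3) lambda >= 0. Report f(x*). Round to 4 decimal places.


Step 1: Try lambda = 0 (constraint inactive).
x_unc = 8/(2*6) = 0.6667
Check: 6*0.6667 = 4.0002 < 15 -- violated!
Step 2: Constraint must be active: 6*x = 15
x* = 15/6 = 2.5
lambda = (2*6*2.5 - 8)/6 = 3.6667
Step 3: Compute optimal value.
f(x*) = 6*2.5^2 - 8*2.5 = 17.5


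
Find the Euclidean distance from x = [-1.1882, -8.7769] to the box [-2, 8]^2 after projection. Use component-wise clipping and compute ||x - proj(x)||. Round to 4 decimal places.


Project each component onto [-2, 8].
clip(-1.1882) = -1.1882, clip(-8.7769) = -2.0
Projection = [-1.1882, -2.0]
Squared diffs: [0.0, 45.9264]
Distance = sqrt(45.9264) = 6.7769


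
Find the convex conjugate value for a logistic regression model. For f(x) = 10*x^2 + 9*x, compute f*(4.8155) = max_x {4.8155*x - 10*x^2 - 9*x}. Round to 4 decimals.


f*(y) = sup_x {y*x - a*x^2 - b*x} = sup_x {(y-b)*x - a*x^2}
FOC: (y - b) - 2a*x = 0 => x* = (y - b)/(2a)
x* = (4.8155 - 9)/(2*10) = -0.2092
f*(4.8155) = (y-b)^2/(4a) = (4.8155 - 9)^2/(4*10)
= 17.51/40 = 0.4378


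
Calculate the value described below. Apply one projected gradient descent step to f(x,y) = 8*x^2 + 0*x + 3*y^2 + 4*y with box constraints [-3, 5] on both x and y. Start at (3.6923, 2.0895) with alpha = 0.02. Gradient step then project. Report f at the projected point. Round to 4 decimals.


Step 1: Compute gradient at (3.6923, 2.0895).
grad_x = 2*8*3.6923 + 0 = 59.0768
grad_y = 2*3*2.0895 + 4 = 16.537
Step 2: Gradient step.
x_raw = 3.6923 - 0.02*59.0768 = 2.5108
y_raw = 2.0895 - 0.02*16.537 = 1.7588
Step 3: Project onto [-3, 5].
x_proj = clip(2.5108) = 2.5108
y_proj = clip(1.7588) = 1.7588
Step 4: Evaluate f.
f(2.5108, 1.7588) = 66.7462


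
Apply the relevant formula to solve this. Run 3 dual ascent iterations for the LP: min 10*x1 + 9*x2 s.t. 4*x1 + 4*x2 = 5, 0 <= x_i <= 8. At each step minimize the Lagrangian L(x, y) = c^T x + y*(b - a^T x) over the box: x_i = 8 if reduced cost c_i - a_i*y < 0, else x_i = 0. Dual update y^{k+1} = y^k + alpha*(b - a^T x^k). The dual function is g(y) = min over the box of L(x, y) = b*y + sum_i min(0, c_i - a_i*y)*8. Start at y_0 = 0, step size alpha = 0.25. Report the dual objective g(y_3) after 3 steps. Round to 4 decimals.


Dual ascent for LP: min 10*x1 + 9*x2, 4*x1 + 4*x2 = 5, 0 <= x_i <= 8
Step 1: y^k = 0.0, reduced costs: (10.0, 9.0)
  x^k = (0.0, 0.0), subgradient = b - a^T x = 5.0
  y^{k+1} = 0.0 + 0.25*5.0 = 1.25
Step 2: y^k = 1.25, reduced costs: (5.0, 4.0)
  x^k = (0.0, 0.0), subgradient = b - a^T x = 5.0
  y^{k+1} = 1.25 + 0.25*5.0 = 2.5
Step 3: y^k = 2.5, reduced costs: (0.0, -1.0)
  x^k = (0.0, 8.0), subgradient = b - a^T x = -27.0
  y^{k+1} = 2.5 + 0.25*-27.0 = -4.25
Dual objective at y_3 = -4.25: reduced costs (27.0, 26.0), box minimizer x = (0.0, 0.0)
g(y_3) = b*y + (c1 - a1*y)*x1 + (c2 - a2*y)*x2 = 5*(-4.25) + 27.0*0.0 + 26.0*0.0 = -21.25 + 0.0 + 0.0 = -21.25


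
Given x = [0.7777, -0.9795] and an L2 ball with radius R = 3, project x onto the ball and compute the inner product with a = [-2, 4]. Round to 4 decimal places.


Step 1: Compute ||x|| (intermediates to 6 decimals).
||x|| = sqrt(0.7777^2 + (-0.9795)^2) = 1.250695
Step 2: Project.
Since ||x|| <= R, proj = x (no scaling needed).
proj(x) = [0.7777, -0.9795]
Step 3: Dot product.
a^T * proj(x) = -2*0.7777 + 4*(-0.9795) = -5.4734


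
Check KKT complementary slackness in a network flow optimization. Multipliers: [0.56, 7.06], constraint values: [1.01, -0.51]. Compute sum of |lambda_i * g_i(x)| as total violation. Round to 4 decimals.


KKT complementary slackness check:
lambda_1 * g_1 = 0.56 * 1.01 = 0.5656
lambda_2 * g_2 = 7.06 * -0.51 = -3.6006
Total violation = 0.5656 + 3.6006 = 4.1662


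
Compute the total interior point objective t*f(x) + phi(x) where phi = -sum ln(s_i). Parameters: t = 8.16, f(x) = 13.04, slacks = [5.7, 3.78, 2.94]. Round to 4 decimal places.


Step 1: Compute log-barrier.
ln values: [1.7405, 1.3297, 1.0784]
phi = -(1.7405 + 1.3297 + 1.0784) = -4.1486
Step 2: Compute augmented objective.
t*f(x) = 8.16*13.04 = 106.4064
Total = 106.4064 - 4.1486 = 102.2578


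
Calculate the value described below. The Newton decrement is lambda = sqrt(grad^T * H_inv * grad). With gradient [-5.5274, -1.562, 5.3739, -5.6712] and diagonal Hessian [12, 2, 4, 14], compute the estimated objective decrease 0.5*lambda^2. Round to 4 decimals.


Step 1: H is diagonal, so H^(-1) * g = [-0.4606, -0.781, 1.3435, -0.4051].
Step 2: g^T H^(-1) g = sum_i g_i^2 / H_ii
  = (-5.5274)^2/12 + (-1.562)^2/2 + (5.3739)^2/4 + (-5.6712)^2/14
  = 2.546 + 1.2199 + 7.2197 + 2.2973 = 13.283
Step 3: Objective decrease = 0.5 * g^T H^(-1) g = 6.6415


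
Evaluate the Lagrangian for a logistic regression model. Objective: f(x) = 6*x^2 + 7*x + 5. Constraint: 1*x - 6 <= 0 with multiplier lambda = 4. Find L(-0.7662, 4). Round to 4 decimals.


Step 1: Evaluate f(x).
f(-0.7662) = 6*(-0.7662)^2 + 7*(-0.7662) + 5 = 3.159
Step 2: Evaluate g(x).
g(-0.7662) = 1*-0.7662 - 6 = -6.7662
Step 3: Compute Lagrangian.
L = 3.159 + 4*-6.7662 = -23.9058


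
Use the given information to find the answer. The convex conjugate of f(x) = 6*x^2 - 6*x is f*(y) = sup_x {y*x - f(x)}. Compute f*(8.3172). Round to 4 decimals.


f*(y) = sup_x {y*x - a*x^2 - b*x} = sup_x {(y-b)*x - a*x^2}
FOC: (y - b) - 2a*x = 0 => x* = (y - b)/(2a)
x* = (8.3172 + 6)/(2*6) = 1.1931
f*(8.3172) = (y-b)^2/(4a) = (8.3172 + 6)^2/(4*6)
= 204.9822/24 = 8.5409


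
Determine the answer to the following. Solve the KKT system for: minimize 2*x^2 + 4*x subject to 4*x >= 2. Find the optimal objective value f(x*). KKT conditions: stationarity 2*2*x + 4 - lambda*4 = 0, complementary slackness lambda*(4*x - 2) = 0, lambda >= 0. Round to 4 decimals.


Step 1: Try lambda = 0 (constraint inactive).
x_unc = -4/(2*2) = -1.0
Check: 4*-1.0 = -4.0 < 2 -- violated!
Step 2: Constraint must be active: 4*x = 2
x* = 2/4 = 0.5
lambda = (2*2*0.5 + 4)/4 = 1.5
Step 3: Compute optimal value.
f(x*) = 2*0.5^2 + 4*0.5 = 2.5


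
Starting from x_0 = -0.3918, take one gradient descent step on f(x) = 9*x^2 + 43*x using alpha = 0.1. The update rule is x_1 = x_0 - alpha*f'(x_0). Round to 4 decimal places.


We compute the gradient at x_0 and apply the update.
f'(x) = 18*x + 43
f'(-0.3918) = 18*-0.3918 + 43 = 35.9476
x_1 = -0.3918 - 0.1*35.9476 = -3.9866


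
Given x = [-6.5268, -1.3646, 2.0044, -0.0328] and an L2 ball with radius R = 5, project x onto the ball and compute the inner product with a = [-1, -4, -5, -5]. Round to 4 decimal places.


Step 1: Compute ||x|| (intermediates to 6 decimals).
||x|| = sqrt((-6.5268)^2 + (-1.3646)^2 + 2.0044^2 + (-0.0328)^2) = 6.962754
Step 2: Project.
Since ||x|| > R, scale = R/||x|| = 5/6.962754 = 0.718107, proj(x) = scale * x
proj(x) = [-4.686941, -0.979929, 1.439374, -0.023554]
Step 3: Dot product.
a^T * proj(x) = -1*(-4.686941) - 4*(-0.979929) - 5*1.439374 - 5*(-0.023554) = 1.5276


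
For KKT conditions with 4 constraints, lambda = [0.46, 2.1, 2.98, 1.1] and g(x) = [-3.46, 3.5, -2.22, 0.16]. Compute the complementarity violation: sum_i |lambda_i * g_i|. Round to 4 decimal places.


KKT complementary slackness check:
lambda_1 * g_1 = 0.46 * -3.46 = -1.5916
lambda_2 * g_2 = 2.1 * 3.5 = 7.35
lambda_3 * g_3 = 2.98 * -2.22 = -6.6156
lambda_4 * g_4 = 1.1 * 0.16 = 0.176
Total violation = 1.5916 + 7.35 + 6.6156 + 0.176 = 15.7332


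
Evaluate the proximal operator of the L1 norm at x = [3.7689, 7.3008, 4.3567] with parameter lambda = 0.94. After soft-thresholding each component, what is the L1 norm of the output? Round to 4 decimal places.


Soft-thresholding with lambda = 0.94:
prox(3.7689) = sign(3.7689)*max(|3.7689| - 0.94, 0) = 2.8289
prox(7.3008) = sign(7.3008)*max(|7.3008| - 0.94, 0) = 6.3608
prox(4.3567) = sign(4.3567)*max(|4.3567| - 0.94, 0) = 3.4167
prox(x) = [2.8289, 6.3608, 3.4167]
||prox(x)||_1 = 2.8289 + 6.3608 + 3.4167 = 12.6064


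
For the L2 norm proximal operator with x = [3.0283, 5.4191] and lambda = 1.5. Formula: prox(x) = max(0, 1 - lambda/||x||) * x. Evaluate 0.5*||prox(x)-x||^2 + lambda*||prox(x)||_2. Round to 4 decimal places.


Step 1: Compute ||x||.
||x|| = 6.2078
Step 2: Compute scaling factor.
scale = max(0, 1 - 1.5/6.2078) = 0.7584
Step 3: prox(x) = [2.2966, 4.1097]
||prox(x)|| = 4.7078
Step 4: Proximal objective.
0.5*||prox-x||^2 = 1.125
lambda*||prox|| = 7.0617
Total = 8.1868


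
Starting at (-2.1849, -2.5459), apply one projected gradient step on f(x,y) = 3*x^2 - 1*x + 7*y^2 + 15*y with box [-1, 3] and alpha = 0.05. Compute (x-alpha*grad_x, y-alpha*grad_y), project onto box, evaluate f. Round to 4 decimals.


Step 1: Compute gradient at (-2.1849, -2.5459).
grad_x = 2*3*-2.1849 - 1 = -14.1094
grad_y = 2*7*-2.5459 + 15 = -20.6426
Step 2: Gradient step.
x_raw = -2.1849 - 0.05*-14.1094 = -1.4794
y_raw = -2.5459 - 0.05*-20.6426 = -1.5138
Step 3: Project onto [-1, 3].
x_proj = clip(-1.4794) = -1.0
y_proj = clip(-1.5138) = -1.0
Step 4: Evaluate f.
f(-1.0, -1.0) = -4.0


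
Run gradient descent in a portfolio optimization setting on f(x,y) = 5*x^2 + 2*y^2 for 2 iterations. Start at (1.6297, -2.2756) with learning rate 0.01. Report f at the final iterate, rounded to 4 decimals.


Gradient descent on f(x,y) = 5*x^2 + 2*y^2.
Starting point: (1.6297, -2.2756), alpha = 0.01
Step 1: grad_x = 2*5*1.6297 = 16.297, grad_y = 2*2*-2.2756 = -9.1024
  x_1 = 1.6297 - 0.01*16.297 = 1.4667
  y_1 = -2.2756 - 0.01*-9.1024 = -2.1846
Step 2: grad_x = 2*5*1.4667 = 14.6673, grad_y = 2*2*-2.1846 = -8.7383
  x_2 = 1.4667 - 0.01*14.6673 = 1.3201
  y_2 = -2.1846 - 0.01*-8.7383 = -2.0972
f(1.3201, -2.0972) = 5*1.3201^2 + 2*(-2.0972)^2 = 17.5092


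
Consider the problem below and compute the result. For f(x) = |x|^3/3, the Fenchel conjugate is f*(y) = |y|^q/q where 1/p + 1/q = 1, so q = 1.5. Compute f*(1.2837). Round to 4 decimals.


The conjugate exponent q satisfies 1/p + 1/q = 1.
p = 3, so q = 3/(3 - 1) = 1.5
|y|^q = 1.2837^1.5 = 1.4544
f*(1.2837) = 1.4544 / 1.5 = 0.9696


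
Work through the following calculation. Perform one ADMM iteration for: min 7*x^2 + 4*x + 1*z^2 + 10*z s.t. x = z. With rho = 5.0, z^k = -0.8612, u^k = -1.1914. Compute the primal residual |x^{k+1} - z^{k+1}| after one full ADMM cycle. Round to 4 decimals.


ADMM iteration with rho = 5.0, z^k = -0.8612, u^k = -1.1914
Step 1: x-update.
Minimize 7*x^2 + 4*x + (5.0/2)*(x + 0.8612 - 1.1914)^2
FOC: (2*7 + 5.0)*x = -4 + 5.0*(-0.8612 + 1.1914)
x^{k+1} = -0.1236
Step 2: z-update.
Minimize 1*z^2 + 10*z + (5.0/2)*(-0.1236 - z - 1.1914)^2
FOC: (2*1 + 5.0)*z = -10 + 5.0*(-0.1236 - 1.1914)
z^{k+1} = -2.3679
Step 3: u-update.
u^{k+1} = -1.1914 - 0.1236 + 2.3679 = 1.0528
Step 4: Primal residual = |-0.1236 + 2.3679| = 2.2442


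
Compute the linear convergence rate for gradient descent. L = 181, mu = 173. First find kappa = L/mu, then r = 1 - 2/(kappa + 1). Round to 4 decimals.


Step 1: Compute the condition number.
kappa = L/mu = 181/173 = 1.0462
Step 2: Compute the convergence rate.
r = 1 - 2/(kappa + 1) = 1 - 2*mu/(L + mu) = (L - mu)/(L + mu) = 8/354 = 0.0226


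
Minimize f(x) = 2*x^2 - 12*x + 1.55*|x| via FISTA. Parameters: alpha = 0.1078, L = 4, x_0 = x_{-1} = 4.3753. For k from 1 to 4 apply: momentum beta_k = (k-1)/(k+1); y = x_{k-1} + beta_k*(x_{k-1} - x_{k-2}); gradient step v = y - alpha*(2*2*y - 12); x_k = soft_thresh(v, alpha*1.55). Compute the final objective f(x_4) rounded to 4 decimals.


FISTA on f(x) = 2*x^2 - 12*x + 1.55*|x|
L = 4, alpha = 0.1078
Iteration 1: beta = 0.0, y = 4.3753 + 0.0*(4.3753 - 4.3753) = 4.3753
  grad(y) = 5.5012, v = y - alpha*grad = 3.7823
  prox(v) = soft_thresh(3.7823, 0.1671) = 3.6152
Iteration 2: beta = 0.3333, y = 3.6152 + 0.3333*(3.6152 - 4.3753) = 3.3618
  grad(y) = 1.4472, v = y - alpha*grad = 3.2058
  prox(v) = soft_thresh(3.2058, 0.1671) = 3.0387
Iteration 3: beta = 0.5, y = 3.0387 + 0.5*(3.0387 - 3.6152) = 2.7505
  grad(y) = -0.9981, v = y - alpha*grad = 2.8581
  prox(v) = soft_thresh(2.8581, 0.1671) = 2.691
Iteration 4: beta = 0.6, y = 2.691 + 0.6*(2.691 - 3.0387) = 2.4823
  grad(y) = -2.0706, v = y - alpha*grad = 2.7056
  prox(v) = soft_thresh(2.7056, 0.1671) = 2.5385
f(x_4) = 2*2.5385^2 - 12*2.5385 + 1.55*|2.5385| = -13.6393


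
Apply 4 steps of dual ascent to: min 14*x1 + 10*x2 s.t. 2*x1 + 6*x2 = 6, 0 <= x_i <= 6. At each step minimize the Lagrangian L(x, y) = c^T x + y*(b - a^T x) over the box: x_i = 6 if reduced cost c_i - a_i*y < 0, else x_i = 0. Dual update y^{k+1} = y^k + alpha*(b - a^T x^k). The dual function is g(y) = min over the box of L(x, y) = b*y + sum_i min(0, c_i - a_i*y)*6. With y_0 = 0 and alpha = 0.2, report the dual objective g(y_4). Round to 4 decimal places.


Dual ascent for LP: min 14*x1 + 10*x2, 2*x1 + 6*x2 = 6, 0 <= x_i <= 6
Step 1: y^k = 0.0, reduced costs: (14.0, 10.0)
  x^k = (0.0, 0.0), subgradient = b - a^T x = 6.0
  y^{k+1} = 0.0 + 0.2*6.0 = 1.2
Step 2: y^k = 1.2, reduced costs: (11.6, 2.8)
  x^k = (0.0, 0.0), subgradient = b - a^T x = 6.0
  y^{k+1} = 1.2 + 0.2*6.0 = 2.4
Step 3: y^k = 2.4, reduced costs: (9.2, -4.4)
  x^k = (0.0, 6.0), subgradient = b - a^T x = -30.0
  y^{k+1} = 2.4 + 0.2*-30.0 = -3.6
Step 4: y^k = -3.6, reduced costs: (21.2, 31.6)
  x^k = (0.0, 0.0), subgradient = b - a^T x = 6.0
  y^{k+1} = -3.6 + 0.2*6.0 = -2.4
Dual objective at y_4 = -2.4: reduced costs (18.8, 24.4), box minimizer x = (0.0, 0.0)
g(y_4) = b*y + (c1 - a1*y)*x1 + (c2 - a2*y)*x2 = 6*(-2.4) + 18.8*0.0 + 24.4*0.0 = -14.4 + 0.0 + 0.0 = -14.4


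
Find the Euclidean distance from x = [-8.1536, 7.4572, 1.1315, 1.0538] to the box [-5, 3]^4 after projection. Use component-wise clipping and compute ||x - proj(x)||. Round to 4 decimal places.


Project each component onto [-5, 3].
clip(-8.1536) = -5.0, clip(7.4572) = 3.0, clip(1.1315) = 1.1315, clip(1.0538) = 1.0538
Projection = [-5.0, 3.0, 1.1315, 1.0538]
Squared diffs: [9.9452, 19.8666, 0.0, 0.0]
Distance = sqrt(29.8118) = 5.46


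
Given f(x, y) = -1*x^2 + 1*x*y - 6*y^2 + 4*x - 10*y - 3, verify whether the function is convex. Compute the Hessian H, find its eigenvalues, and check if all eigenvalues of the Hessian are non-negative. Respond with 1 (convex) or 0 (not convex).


The Hessian of f(x,y) = -1*x^2 + 1*x*y - 6*y^2 + 4*x - 10*y - 3 is:
H = [[-2, 1], [1, -12]]
Trace = -2 - 12 = -14
Determinant = -2*-12 - (1)^2 = 23
Discriminant = (-14)^2 - 4*23 = 104.0
Eigenvalues: lambda_1 = -12.099, lambda_2 = -1.901
The function is not convex.

0


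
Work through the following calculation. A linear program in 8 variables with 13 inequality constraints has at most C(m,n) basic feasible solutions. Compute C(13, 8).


Each vertex corresponds to some choice of n active constraints out of m, so the number of vertices is at most C(m, n) = m! / (n!(m-n)!).
m = 13, n = 8
Numerator: 13 * 12 * 11 * 10 * 9 * 8 * 7 * 6
Denominator: 8! = 40320
C(13, 8) = 1287


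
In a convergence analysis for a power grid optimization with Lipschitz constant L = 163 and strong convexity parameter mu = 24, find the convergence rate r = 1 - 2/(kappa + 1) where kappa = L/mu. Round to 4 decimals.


Step 1: Compute the condition number.
kappa = L/mu = 163/24 = 6.7917
Step 2: Compute the convergence rate.
r = 1 - 2/(kappa + 1) = 1 - 2*mu/(L + mu) = (L - mu)/(L + mu) = 139/187 = 0.7433


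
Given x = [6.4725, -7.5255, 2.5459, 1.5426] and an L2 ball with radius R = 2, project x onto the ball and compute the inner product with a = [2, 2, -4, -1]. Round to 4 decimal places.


Step 1: Compute ||x|| (intermediates to 6 decimals).
||x|| = sqrt(6.4725^2 + (-7.5255)^2 + 2.5459^2 + 1.5426^2) = 10.3628
Step 2: Project.
Since ||x|| > R, scale = R/||x|| = 2/10.3628 = 0.192998, proj(x) = scale * x
proj(x) = [1.24918, -1.452406, 0.491354, 0.297719]
Step 3: Dot product.
a^T * proj(x) = 2*1.24918 + 2*(-1.452406) - 4*0.491354 - 1*0.297719 = -2.6696


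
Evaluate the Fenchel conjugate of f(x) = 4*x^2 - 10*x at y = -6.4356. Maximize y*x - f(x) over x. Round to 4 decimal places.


f*(y) = sup_x {y*x - a*x^2 - b*x} = sup_x {(y-b)*x - a*x^2}
FOC: (y - b) - 2a*x = 0 => x* = (y - b)/(2a)
x* = (-6.4356 + 10)/(2*4) = 0.4456
f*(-6.4356) = (y-b)^2/(4a) = (-6.4356 + 10)^2/(4*4)
= 12.7049/16 = 0.7941


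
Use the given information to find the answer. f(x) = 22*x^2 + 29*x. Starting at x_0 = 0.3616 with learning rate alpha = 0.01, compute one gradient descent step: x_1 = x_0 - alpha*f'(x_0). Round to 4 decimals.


We compute the gradient at x_0 and apply the update.
f'(x) = 44*x + 29
f'(0.3616) = 44*0.3616 + 29 = 44.9104
x_1 = 0.3616 - 0.01*44.9104 = -0.0875


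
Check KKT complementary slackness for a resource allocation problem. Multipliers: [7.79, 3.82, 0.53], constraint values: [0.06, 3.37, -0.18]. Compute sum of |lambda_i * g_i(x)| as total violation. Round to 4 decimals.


KKT complementary slackness check:
lambda_1 * g_1 = 7.79 * 0.06 = 0.4674
lambda_2 * g_2 = 3.82 * 3.37 = 12.8734
lambda_3 * g_3 = 0.53 * -0.18 = -0.0954
Total violation = 0.4674 + 12.8734 + 0.0954 = 13.4362


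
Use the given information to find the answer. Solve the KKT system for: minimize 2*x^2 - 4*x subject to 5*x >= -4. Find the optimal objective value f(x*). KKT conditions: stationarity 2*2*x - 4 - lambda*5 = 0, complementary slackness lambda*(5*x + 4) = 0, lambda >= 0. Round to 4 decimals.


Step 1: Try lambda = 0 (constraint inactive).
Stationarity: 2*2*x - 4 = 0
x* = 4/(2*2) = 1.0
Check constraint: 5*1.0 = 5.0 >= -4 -- satisfied.
Step 2: Compute optimal value.
f(x*) = 2*1.0^2 - 4*1.0 = -2.0


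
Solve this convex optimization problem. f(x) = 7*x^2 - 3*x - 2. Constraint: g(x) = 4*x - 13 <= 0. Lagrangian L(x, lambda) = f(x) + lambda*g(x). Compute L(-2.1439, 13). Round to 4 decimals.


Step 1: Evaluate f(x).
f(-2.1439) = 7*(-2.1439)^2 - 3*(-2.1439) - 2 = 36.6059
Step 2: Evaluate g(x).
g(-2.1439) = 4*-2.1439 - 13 = -21.5756
Step 3: Compute Lagrangian.
L = 36.6059 + 13*-21.5756 = -243.8769


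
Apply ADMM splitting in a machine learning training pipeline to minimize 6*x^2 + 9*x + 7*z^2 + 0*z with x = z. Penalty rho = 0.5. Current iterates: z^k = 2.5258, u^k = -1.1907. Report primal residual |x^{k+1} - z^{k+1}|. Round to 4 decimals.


ADMM iteration with rho = 0.5, z^k = 2.5258, u^k = -1.1907
Step 1: x-update.
Minimize 6*x^2 + 9*x + (0.5/2)*(x - 2.5258 - 1.1907)^2
FOC: (2*6 + 0.5)*x = -9 + 0.5*(2.5258 + 1.1907)
x^{k+1} = -0.5713
Step 2: z-update.
Minimize 7*z^2 + 0*z + (0.5/2)*(-0.5713 - z - 1.1907)^2
FOC: (2*7 + 0.5)*z = 0 + 0.5*(-0.5713 - 1.1907)
z^{k+1} = -0.0608
Step 3: u-update.
u^{k+1} = -1.1907 - 0.5713 + 0.0608 = -1.7013
Step 4: Primal residual = |-0.5713 + 0.0608| = 0.5106


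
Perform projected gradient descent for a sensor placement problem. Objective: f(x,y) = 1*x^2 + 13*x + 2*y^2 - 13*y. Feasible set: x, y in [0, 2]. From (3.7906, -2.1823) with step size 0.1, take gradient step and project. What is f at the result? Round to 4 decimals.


Step 1: Compute gradient at (3.7906, -2.1823).
grad_x = 2*1*3.7906 + 13 = 20.5812
grad_y = 2*2*-2.1823 - 13 = -21.7292
Step 2: Gradient step.
x_raw = 3.7906 - 0.1*20.5812 = 1.7325
y_raw = -2.1823 - 0.1*-21.7292 = -0.0094
Step 3: Project onto [0, 2].
x_proj = clip(1.7325) = 1.7325
y_proj = clip(-0.0094) = 0.0
Step 4: Evaluate f.
f(1.7325, 0.0) = 25.5237


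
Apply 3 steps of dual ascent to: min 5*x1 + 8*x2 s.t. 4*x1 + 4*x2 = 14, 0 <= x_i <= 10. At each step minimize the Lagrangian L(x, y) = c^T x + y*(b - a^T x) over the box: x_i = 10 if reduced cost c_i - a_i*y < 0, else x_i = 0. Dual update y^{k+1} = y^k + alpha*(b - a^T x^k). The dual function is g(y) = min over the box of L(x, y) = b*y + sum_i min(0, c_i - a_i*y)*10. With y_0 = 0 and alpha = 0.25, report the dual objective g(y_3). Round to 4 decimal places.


Dual ascent for LP: min 5*x1 + 8*x2, 4*x1 + 4*x2 = 14, 0 <= x_i <= 10
Step 1: y^k = 0.0, reduced costs: (5.0, 8.0)
  x^k = (0.0, 0.0), subgradient = b - a^T x = 14.0
  y^{k+1} = 0.0 + 0.25*14.0 = 3.5
Step 2: y^k = 3.5, reduced costs: (-9.0, -6.0)
  x^k = (10.0, 10.0), subgradient = b - a^T x = -66.0
  y^{k+1} = 3.5 + 0.25*-66.0 = -13.0
Step 3: y^k = -13.0, reduced costs: (57.0, 60.0)
  x^k = (0.0, 0.0), subgradient = b - a^T x = 14.0
  y^{k+1} = -13.0 + 0.25*14.0 = -9.5
Dual objective at y_3 = -9.5: reduced costs (43.0, 46.0), box minimizer x = (0.0, 0.0)
g(y_3) = b*y + (c1 - a1*y)*x1 + (c2 - a2*y)*x2 = 14*(-9.5) + 43.0*0.0 + 46.0*0.0 = -133.0 + 0.0 + 0.0 = -133.0


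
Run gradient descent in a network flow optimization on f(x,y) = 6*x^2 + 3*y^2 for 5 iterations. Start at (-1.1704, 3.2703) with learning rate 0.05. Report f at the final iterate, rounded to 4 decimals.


Gradient descent on f(x,y) = 6*x^2 + 3*y^2.
Starting point: (-1.1704, 3.2703), alpha = 0.05
Step 1: grad_x = 2*6*-1.1704 = -14.0448, grad_y = 2*3*3.2703 = 19.6218
  x_1 = -1.1704 - 0.05*-14.0448 = -0.4682
  y_1 = 3.2703 - 0.05*19.6218 = 2.2892
Step 2: grad_x = 2*6*-0.4682 = -5.6179, grad_y = 2*3*2.2892 = 13.7353
  x_2 = -0.4682 - 0.05*-5.6179 = -0.1873
  y_2 = 2.2892 - 0.05*13.7353 = 1.6024
Step 3: grad_x = 2*6*-0.1873 = -2.2472, grad_y = 2*3*1.6024 = 9.6147
  x_3 = -0.1873 - 0.05*-2.2472 = -0.0749
  y_3 = 1.6024 - 0.05*9.6147 = 1.1217
Step 4: grad_x = 2*6*-0.0749 = -0.8989, grad_y = 2*3*1.1217 = 6.7303
  x_4 = -0.0749 - 0.05*-0.8989 = -0.03
  y_4 = 1.1217 - 0.05*6.7303 = 0.7852
Step 5: grad_x = 2*6*-0.03 = -0.3595, grad_y = 2*3*0.7852 = 4.7112
  x_5 = -0.03 - 0.05*-0.3595 = -0.012
  y_5 = 0.7852 - 0.05*4.7112 = 0.5496
f(-0.012, 0.5496) = 6*(-0.012)^2 + 3*0.5496^2 = 0.9072


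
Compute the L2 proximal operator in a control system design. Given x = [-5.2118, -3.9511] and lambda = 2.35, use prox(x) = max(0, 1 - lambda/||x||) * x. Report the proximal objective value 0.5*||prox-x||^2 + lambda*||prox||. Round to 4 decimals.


Step 1: Compute ||x||.
||x|| = 6.5402
Step 2: Compute scaling factor.
scale = max(0, 1 - 2.35/6.5402) = 0.6407
Step 3: prox(x) = [-3.3391, -2.5314]
||prox(x)|| = 4.1902
Step 4: Proximal objective.
0.5*||prox-x||^2 = 2.7613
lambda*||prox|| = 9.847
Total = 12.6082
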